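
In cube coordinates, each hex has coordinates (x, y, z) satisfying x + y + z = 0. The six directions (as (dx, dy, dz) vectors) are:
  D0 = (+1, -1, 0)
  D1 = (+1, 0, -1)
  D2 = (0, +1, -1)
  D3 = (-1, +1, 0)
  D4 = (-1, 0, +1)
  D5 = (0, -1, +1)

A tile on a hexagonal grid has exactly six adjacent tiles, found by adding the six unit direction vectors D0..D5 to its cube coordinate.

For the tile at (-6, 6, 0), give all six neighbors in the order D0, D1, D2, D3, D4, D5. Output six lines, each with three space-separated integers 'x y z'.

Center: (-6, 6, 0). Add each direction:
  D0: (-6, 6, 0) + (1, -1, 0) = (-5, 5, 0)
  D1: (-6, 6, 0) + (1, 0, -1) = (-5, 6, -1)
  D2: (-6, 6, 0) + (0, 1, -1) = (-6, 7, -1)
  D3: (-6, 6, 0) + (-1, 1, 0) = (-7, 7, 0)
  D4: (-6, 6, 0) + (-1, 0, 1) = (-7, 6, 1)
  D5: (-6, 6, 0) + (0, -1, 1) = (-6, 5, 1)

Answer: -5 5 0
-5 6 -1
-6 7 -1
-7 7 0
-7 6 1
-6 5 1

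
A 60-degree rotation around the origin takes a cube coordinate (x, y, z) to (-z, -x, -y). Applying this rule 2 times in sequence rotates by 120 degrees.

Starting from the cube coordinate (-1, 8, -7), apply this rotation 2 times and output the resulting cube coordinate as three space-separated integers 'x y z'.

Start: (-1, 8, -7)
Step 1: (-1, 8, -7) -> (-(-7), -(-1), -(8)) = (7, 1, -8)
Step 2: (7, 1, -8) -> (-(-8), -(7), -(1)) = (8, -7, -1)

Answer: 8 -7 -1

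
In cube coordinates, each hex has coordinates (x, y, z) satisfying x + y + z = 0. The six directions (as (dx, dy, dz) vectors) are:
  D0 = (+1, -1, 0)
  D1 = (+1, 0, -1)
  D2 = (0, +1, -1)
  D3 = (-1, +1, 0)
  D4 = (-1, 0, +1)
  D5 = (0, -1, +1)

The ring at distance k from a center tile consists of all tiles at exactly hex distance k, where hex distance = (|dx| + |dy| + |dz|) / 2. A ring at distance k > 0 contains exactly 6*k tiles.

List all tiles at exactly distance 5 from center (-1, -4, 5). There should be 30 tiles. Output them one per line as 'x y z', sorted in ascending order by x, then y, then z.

Answer: -6 -4 10
-6 -3 9
-6 -2 8
-6 -1 7
-6 0 6
-6 1 5
-5 -5 10
-5 1 4
-4 -6 10
-4 1 3
-3 -7 10
-3 1 2
-2 -8 10
-2 1 1
-1 -9 10
-1 1 0
0 -9 9
0 0 0
1 -9 8
1 -1 0
2 -9 7
2 -2 0
3 -9 6
3 -3 0
4 -9 5
4 -8 4
4 -7 3
4 -6 2
4 -5 1
4 -4 0

Derivation:
Walk ring at distance 5 from (-1, -4, 5):
Start at center + D4*5 = (-6, -4, 10)
  hex 0: (-6, -4, 10)
  hex 1: (-5, -5, 10)
  hex 2: (-4, -6, 10)
  hex 3: (-3, -7, 10)
  hex 4: (-2, -8, 10)
  hex 5: (-1, -9, 10)
  hex 6: (0, -9, 9)
  hex 7: (1, -9, 8)
  hex 8: (2, -9, 7)
  hex 9: (3, -9, 6)
  hex 10: (4, -9, 5)
  hex 11: (4, -8, 4)
  hex 12: (4, -7, 3)
  hex 13: (4, -6, 2)
  hex 14: (4, -5, 1)
  hex 15: (4, -4, 0)
  hex 16: (3, -3, 0)
  hex 17: (2, -2, 0)
  hex 18: (1, -1, 0)
  hex 19: (0, 0, 0)
  hex 20: (-1, 1, 0)
  hex 21: (-2, 1, 1)
  hex 22: (-3, 1, 2)
  hex 23: (-4, 1, 3)
  hex 24: (-5, 1, 4)
  hex 25: (-6, 1, 5)
  hex 26: (-6, 0, 6)
  hex 27: (-6, -1, 7)
  hex 28: (-6, -2, 8)
  hex 29: (-6, -3, 9)
Sorted: 30 hexes.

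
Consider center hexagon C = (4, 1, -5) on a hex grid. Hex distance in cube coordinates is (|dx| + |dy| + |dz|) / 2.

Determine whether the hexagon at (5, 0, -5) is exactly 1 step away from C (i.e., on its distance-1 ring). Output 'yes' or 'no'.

Answer: yes

Derivation:
|px - cx| = |5 - 4| = 1
|py - cy| = |0 - 1| = 1
|pz - cz| = |-5 - (-5)| = 0
distance = (1+1+0)/2 = 2/2 = 1
radius = 1; distance == radius -> yes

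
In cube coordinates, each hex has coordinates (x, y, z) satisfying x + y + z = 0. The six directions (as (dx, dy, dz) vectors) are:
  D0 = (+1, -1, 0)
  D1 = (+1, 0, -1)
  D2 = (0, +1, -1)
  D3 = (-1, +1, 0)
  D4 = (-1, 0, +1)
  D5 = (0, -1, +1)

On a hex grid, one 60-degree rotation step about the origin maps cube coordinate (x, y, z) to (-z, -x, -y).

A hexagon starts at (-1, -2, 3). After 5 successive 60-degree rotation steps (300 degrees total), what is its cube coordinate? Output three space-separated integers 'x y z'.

Start: (-1, -2, 3)
Step 1: (-1, -2, 3) -> (-(3), -(-1), -(-2)) = (-3, 1, 2)
Step 2: (-3, 1, 2) -> (-(2), -(-3), -(1)) = (-2, 3, -1)
Step 3: (-2, 3, -1) -> (-(-1), -(-2), -(3)) = (1, 2, -3)
Step 4: (1, 2, -3) -> (-(-3), -(1), -(2)) = (3, -1, -2)
Step 5: (3, -1, -2) -> (-(-2), -(3), -(-1)) = (2, -3, 1)

Answer: 2 -3 1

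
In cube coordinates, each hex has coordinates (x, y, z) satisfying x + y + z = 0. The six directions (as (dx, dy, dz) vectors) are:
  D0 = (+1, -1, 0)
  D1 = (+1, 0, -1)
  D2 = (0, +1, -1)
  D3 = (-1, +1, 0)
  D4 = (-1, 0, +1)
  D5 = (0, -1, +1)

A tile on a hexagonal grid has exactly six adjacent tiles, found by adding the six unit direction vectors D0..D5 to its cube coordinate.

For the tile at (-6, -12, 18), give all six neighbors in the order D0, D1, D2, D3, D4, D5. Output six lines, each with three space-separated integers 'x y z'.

Answer: -5 -13 18
-5 -12 17
-6 -11 17
-7 -11 18
-7 -12 19
-6 -13 19

Derivation:
Center: (-6, -12, 18). Add each direction:
  D0: (-6, -12, 18) + (1, -1, 0) = (-5, -13, 18)
  D1: (-6, -12, 18) + (1, 0, -1) = (-5, -12, 17)
  D2: (-6, -12, 18) + (0, 1, -1) = (-6, -11, 17)
  D3: (-6, -12, 18) + (-1, 1, 0) = (-7, -11, 18)
  D4: (-6, -12, 18) + (-1, 0, 1) = (-7, -12, 19)
  D5: (-6, -12, 18) + (0, -1, 1) = (-6, -13, 19)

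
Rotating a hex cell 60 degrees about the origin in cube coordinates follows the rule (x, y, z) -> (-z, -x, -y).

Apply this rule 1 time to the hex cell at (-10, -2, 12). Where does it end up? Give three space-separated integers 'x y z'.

Answer: -12 10 2

Derivation:
Start: (-10, -2, 12)
Step 1: (-10, -2, 12) -> (-(12), -(-10), -(-2)) = (-12, 10, 2)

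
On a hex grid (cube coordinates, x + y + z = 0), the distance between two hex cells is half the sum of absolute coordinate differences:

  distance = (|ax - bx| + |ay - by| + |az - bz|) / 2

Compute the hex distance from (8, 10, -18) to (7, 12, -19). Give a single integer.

Answer: 2

Derivation:
|ax - bx| = |8 - 7| = 1
|ay - by| = |10 - 12| = 2
|az - bz| = |-18 - (-19)| = 1
distance = (1 + 2 + 1) / 2 = 4 / 2 = 2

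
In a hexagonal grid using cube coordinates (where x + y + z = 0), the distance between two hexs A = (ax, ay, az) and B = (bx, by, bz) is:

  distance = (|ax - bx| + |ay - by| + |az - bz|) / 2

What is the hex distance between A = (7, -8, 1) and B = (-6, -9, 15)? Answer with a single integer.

Answer: 14

Derivation:
|ax - bx| = |7 - (-6)| = 13
|ay - by| = |-8 - (-9)| = 1
|az - bz| = |1 - 15| = 14
distance = (13 + 1 + 14) / 2 = 28 / 2 = 14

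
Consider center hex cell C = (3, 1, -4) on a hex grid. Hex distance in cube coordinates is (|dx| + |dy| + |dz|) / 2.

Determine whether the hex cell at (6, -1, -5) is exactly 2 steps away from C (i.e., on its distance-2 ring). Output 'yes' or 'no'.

Answer: no

Derivation:
|px - cx| = |6 - 3| = 3
|py - cy| = |-1 - 1| = 2
|pz - cz| = |-5 - (-4)| = 1
distance = (3+2+1)/2 = 6/2 = 3
radius = 2; distance != radius -> no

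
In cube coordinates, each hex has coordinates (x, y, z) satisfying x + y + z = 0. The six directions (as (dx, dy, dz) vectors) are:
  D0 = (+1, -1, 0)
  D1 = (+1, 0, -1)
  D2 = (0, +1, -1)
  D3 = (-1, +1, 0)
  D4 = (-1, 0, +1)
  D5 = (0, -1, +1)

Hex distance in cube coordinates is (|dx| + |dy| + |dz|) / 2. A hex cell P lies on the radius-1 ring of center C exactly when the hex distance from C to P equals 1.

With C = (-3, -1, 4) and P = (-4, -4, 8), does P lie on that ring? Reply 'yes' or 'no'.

|px - cx| = |-4 - (-3)| = 1
|py - cy| = |-4 - (-1)| = 3
|pz - cz| = |8 - 4| = 4
distance = (1+3+4)/2 = 8/2 = 4
radius = 1; distance != radius -> no

Answer: no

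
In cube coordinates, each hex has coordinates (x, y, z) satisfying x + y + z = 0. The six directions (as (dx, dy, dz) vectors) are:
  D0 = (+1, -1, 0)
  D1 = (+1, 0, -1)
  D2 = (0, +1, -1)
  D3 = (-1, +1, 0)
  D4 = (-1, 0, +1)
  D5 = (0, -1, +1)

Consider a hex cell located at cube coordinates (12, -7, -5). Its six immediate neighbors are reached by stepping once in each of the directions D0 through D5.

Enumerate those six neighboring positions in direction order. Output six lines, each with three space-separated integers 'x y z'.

Center: (12, -7, -5). Add each direction:
  D0: (12, -7, -5) + (1, -1, 0) = (13, -8, -5)
  D1: (12, -7, -5) + (1, 0, -1) = (13, -7, -6)
  D2: (12, -7, -5) + (0, 1, -1) = (12, -6, -6)
  D3: (12, -7, -5) + (-1, 1, 0) = (11, -6, -5)
  D4: (12, -7, -5) + (-1, 0, 1) = (11, -7, -4)
  D5: (12, -7, -5) + (0, -1, 1) = (12, -8, -4)

Answer: 13 -8 -5
13 -7 -6
12 -6 -6
11 -6 -5
11 -7 -4
12 -8 -4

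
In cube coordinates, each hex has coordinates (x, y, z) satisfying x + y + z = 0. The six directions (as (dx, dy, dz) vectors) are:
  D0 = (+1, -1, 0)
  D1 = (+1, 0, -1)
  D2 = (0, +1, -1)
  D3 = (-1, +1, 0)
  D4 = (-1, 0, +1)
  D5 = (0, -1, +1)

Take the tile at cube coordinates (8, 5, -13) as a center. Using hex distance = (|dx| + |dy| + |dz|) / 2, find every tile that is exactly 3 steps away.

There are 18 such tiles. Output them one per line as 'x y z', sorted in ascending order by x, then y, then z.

Answer: 5 5 -10
5 6 -11
5 7 -12
5 8 -13
6 4 -10
6 8 -14
7 3 -10
7 8 -15
8 2 -10
8 8 -16
9 2 -11
9 7 -16
10 2 -12
10 6 -16
11 2 -13
11 3 -14
11 4 -15
11 5 -16

Derivation:
Walk ring at distance 3 from (8, 5, -13):
Start at center + D4*3 = (5, 5, -10)
  hex 0: (5, 5, -10)
  hex 1: (6, 4, -10)
  hex 2: (7, 3, -10)
  hex 3: (8, 2, -10)
  hex 4: (9, 2, -11)
  hex 5: (10, 2, -12)
  hex 6: (11, 2, -13)
  hex 7: (11, 3, -14)
  hex 8: (11, 4, -15)
  hex 9: (11, 5, -16)
  hex 10: (10, 6, -16)
  hex 11: (9, 7, -16)
  hex 12: (8, 8, -16)
  hex 13: (7, 8, -15)
  hex 14: (6, 8, -14)
  hex 15: (5, 8, -13)
  hex 16: (5, 7, -12)
  hex 17: (5, 6, -11)
Sorted: 18 hexes.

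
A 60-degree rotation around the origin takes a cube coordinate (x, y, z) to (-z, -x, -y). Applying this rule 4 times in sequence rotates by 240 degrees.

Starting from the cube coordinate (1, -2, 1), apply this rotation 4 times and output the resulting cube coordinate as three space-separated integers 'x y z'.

Start: (1, -2, 1)
Step 1: (1, -2, 1) -> (-(1), -(1), -(-2)) = (-1, -1, 2)
Step 2: (-1, -1, 2) -> (-(2), -(-1), -(-1)) = (-2, 1, 1)
Step 3: (-2, 1, 1) -> (-(1), -(-2), -(1)) = (-1, 2, -1)
Step 4: (-1, 2, -1) -> (-(-1), -(-1), -(2)) = (1, 1, -2)

Answer: 1 1 -2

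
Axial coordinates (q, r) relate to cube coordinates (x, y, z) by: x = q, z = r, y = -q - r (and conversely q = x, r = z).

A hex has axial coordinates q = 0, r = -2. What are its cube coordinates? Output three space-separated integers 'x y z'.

x = q = 0
z = r = -2
y = -x - z = -(0) - (-2) = 2

Answer: 0 2 -2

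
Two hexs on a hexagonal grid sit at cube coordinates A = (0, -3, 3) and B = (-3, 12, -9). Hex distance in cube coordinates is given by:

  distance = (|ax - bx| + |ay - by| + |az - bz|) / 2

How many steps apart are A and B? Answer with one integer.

|ax - bx| = |0 - (-3)| = 3
|ay - by| = |-3 - 12| = 15
|az - bz| = |3 - (-9)| = 12
distance = (3 + 15 + 12) / 2 = 30 / 2 = 15

Answer: 15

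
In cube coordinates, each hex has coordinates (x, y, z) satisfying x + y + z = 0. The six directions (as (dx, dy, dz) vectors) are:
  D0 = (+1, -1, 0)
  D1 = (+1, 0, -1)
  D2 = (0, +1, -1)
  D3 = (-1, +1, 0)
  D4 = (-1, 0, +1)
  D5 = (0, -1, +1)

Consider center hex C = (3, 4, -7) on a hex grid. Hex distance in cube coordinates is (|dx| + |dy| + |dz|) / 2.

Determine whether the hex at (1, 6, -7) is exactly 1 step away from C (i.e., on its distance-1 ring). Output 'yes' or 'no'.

Answer: no

Derivation:
|px - cx| = |1 - 3| = 2
|py - cy| = |6 - 4| = 2
|pz - cz| = |-7 - (-7)| = 0
distance = (2+2+0)/2 = 4/2 = 2
radius = 1; distance != radius -> no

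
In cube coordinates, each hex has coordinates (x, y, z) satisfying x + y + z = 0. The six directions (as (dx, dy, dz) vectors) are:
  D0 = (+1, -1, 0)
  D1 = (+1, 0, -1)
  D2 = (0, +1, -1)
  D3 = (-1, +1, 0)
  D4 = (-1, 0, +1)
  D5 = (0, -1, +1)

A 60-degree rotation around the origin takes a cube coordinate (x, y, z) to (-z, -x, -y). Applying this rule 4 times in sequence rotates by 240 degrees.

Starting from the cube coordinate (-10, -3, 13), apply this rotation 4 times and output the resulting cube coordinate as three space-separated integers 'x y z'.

Answer: 13 -10 -3

Derivation:
Start: (-10, -3, 13)
Step 1: (-10, -3, 13) -> (-(13), -(-10), -(-3)) = (-13, 10, 3)
Step 2: (-13, 10, 3) -> (-(3), -(-13), -(10)) = (-3, 13, -10)
Step 3: (-3, 13, -10) -> (-(-10), -(-3), -(13)) = (10, 3, -13)
Step 4: (10, 3, -13) -> (-(-13), -(10), -(3)) = (13, -10, -3)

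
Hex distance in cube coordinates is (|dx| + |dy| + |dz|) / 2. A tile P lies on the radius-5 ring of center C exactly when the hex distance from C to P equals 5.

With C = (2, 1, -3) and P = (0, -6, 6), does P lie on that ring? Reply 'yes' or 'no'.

Answer: no

Derivation:
|px - cx| = |0 - 2| = 2
|py - cy| = |-6 - 1| = 7
|pz - cz| = |6 - (-3)| = 9
distance = (2+7+9)/2 = 18/2 = 9
radius = 5; distance != radius -> no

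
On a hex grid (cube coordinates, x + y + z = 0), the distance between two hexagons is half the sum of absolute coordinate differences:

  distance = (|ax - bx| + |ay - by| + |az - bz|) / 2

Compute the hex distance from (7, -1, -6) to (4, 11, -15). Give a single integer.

|ax - bx| = |7 - 4| = 3
|ay - by| = |-1 - 11| = 12
|az - bz| = |-6 - (-15)| = 9
distance = (3 + 12 + 9) / 2 = 24 / 2 = 12

Answer: 12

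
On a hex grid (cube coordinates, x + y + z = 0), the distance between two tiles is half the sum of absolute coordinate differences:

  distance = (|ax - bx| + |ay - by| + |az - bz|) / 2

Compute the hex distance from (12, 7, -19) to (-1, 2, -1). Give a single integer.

|ax - bx| = |12 - (-1)| = 13
|ay - by| = |7 - 2| = 5
|az - bz| = |-19 - (-1)| = 18
distance = (13 + 5 + 18) / 2 = 36 / 2 = 18

Answer: 18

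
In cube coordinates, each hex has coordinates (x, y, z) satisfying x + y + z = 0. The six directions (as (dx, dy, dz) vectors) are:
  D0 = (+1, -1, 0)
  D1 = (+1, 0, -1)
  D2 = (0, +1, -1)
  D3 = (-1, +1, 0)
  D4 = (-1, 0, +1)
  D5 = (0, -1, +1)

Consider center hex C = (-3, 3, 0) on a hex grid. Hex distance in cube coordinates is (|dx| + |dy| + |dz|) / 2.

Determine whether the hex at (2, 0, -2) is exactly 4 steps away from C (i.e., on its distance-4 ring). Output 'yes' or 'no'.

Answer: no

Derivation:
|px - cx| = |2 - (-3)| = 5
|py - cy| = |0 - 3| = 3
|pz - cz| = |-2 - 0| = 2
distance = (5+3+2)/2 = 10/2 = 5
radius = 4; distance != radius -> no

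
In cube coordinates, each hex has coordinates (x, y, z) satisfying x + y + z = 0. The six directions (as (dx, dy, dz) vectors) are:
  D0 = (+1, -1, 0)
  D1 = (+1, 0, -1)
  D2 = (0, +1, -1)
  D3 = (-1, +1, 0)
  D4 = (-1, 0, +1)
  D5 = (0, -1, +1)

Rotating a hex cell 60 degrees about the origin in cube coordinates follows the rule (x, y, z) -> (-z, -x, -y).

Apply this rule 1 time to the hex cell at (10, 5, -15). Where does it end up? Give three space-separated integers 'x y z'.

Start: (10, 5, -15)
Step 1: (10, 5, -15) -> (-(-15), -(10), -(5)) = (15, -10, -5)

Answer: 15 -10 -5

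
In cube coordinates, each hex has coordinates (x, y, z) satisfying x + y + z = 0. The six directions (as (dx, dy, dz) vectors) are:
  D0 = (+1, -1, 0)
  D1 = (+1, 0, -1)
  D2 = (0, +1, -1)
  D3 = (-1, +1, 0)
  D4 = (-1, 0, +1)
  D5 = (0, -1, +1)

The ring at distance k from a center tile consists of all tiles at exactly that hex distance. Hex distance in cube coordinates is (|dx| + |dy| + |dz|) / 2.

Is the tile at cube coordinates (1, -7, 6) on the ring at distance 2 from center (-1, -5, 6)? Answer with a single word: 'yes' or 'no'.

|px - cx| = |1 - (-1)| = 2
|py - cy| = |-7 - (-5)| = 2
|pz - cz| = |6 - 6| = 0
distance = (2+2+0)/2 = 4/2 = 2
radius = 2; distance == radius -> yes

Answer: yes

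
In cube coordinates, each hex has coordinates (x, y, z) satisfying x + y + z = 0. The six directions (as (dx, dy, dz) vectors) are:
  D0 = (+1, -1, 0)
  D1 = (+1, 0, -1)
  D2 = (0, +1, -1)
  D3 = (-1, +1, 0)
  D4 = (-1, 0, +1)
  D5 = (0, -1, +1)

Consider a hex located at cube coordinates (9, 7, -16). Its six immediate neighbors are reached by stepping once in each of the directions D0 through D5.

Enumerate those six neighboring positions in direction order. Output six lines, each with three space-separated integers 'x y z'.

Answer: 10 6 -16
10 7 -17
9 8 -17
8 8 -16
8 7 -15
9 6 -15

Derivation:
Center: (9, 7, -16). Add each direction:
  D0: (9, 7, -16) + (1, -1, 0) = (10, 6, -16)
  D1: (9, 7, -16) + (1, 0, -1) = (10, 7, -17)
  D2: (9, 7, -16) + (0, 1, -1) = (9, 8, -17)
  D3: (9, 7, -16) + (-1, 1, 0) = (8, 8, -16)
  D4: (9, 7, -16) + (-1, 0, 1) = (8, 7, -15)
  D5: (9, 7, -16) + (0, -1, 1) = (9, 6, -15)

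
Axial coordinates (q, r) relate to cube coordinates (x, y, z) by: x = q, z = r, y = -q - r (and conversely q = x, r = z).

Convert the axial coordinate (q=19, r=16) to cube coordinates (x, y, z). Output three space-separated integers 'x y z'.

x = q = 19
z = r = 16
y = -x - z = -(19) - (16) = -35

Answer: 19 -35 16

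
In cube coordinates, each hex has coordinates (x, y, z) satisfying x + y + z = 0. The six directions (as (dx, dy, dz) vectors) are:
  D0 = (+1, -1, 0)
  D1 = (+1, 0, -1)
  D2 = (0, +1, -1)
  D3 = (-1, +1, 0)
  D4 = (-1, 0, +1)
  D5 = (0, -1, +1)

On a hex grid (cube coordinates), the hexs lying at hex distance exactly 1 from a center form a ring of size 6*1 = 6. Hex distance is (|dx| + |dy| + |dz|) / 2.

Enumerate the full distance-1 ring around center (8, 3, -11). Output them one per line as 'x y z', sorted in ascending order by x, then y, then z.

Walk ring at distance 1 from (8, 3, -11):
Start at center + D4*1 = (7, 3, -10)
  hex 0: (7, 3, -10)
  hex 1: (8, 2, -10)
  hex 2: (9, 2, -11)
  hex 3: (9, 3, -12)
  hex 4: (8, 4, -12)
  hex 5: (7, 4, -11)
Sorted: 6 hexes.

Answer: 7 3 -10
7 4 -11
8 2 -10
8 4 -12
9 2 -11
9 3 -12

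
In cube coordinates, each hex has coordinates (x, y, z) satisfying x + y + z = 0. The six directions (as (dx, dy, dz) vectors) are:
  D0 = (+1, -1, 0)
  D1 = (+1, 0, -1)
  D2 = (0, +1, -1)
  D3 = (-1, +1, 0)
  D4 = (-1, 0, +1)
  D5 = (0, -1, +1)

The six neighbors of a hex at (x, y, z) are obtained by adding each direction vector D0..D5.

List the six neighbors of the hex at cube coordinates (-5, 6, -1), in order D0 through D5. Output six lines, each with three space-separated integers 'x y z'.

Answer: -4 5 -1
-4 6 -2
-5 7 -2
-6 7 -1
-6 6 0
-5 5 0

Derivation:
Center: (-5, 6, -1). Add each direction:
  D0: (-5, 6, -1) + (1, -1, 0) = (-4, 5, -1)
  D1: (-5, 6, -1) + (1, 0, -1) = (-4, 6, -2)
  D2: (-5, 6, -1) + (0, 1, -1) = (-5, 7, -2)
  D3: (-5, 6, -1) + (-1, 1, 0) = (-6, 7, -1)
  D4: (-5, 6, -1) + (-1, 0, 1) = (-6, 6, 0)
  D5: (-5, 6, -1) + (0, -1, 1) = (-5, 5, 0)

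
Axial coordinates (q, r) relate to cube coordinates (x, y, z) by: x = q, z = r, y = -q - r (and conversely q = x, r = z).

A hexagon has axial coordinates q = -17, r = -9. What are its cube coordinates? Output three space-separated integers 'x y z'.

x = q = -17
z = r = -9
y = -x - z = -(-17) - (-9) = 26

Answer: -17 26 -9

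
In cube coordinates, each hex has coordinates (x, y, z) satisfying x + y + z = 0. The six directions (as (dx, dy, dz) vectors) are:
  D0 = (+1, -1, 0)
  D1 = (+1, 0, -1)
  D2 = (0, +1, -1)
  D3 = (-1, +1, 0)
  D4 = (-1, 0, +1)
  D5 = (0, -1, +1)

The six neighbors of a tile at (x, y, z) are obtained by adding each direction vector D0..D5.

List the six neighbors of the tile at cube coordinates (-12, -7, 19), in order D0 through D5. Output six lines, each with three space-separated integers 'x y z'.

Answer: -11 -8 19
-11 -7 18
-12 -6 18
-13 -6 19
-13 -7 20
-12 -8 20

Derivation:
Center: (-12, -7, 19). Add each direction:
  D0: (-12, -7, 19) + (1, -1, 0) = (-11, -8, 19)
  D1: (-12, -7, 19) + (1, 0, -1) = (-11, -7, 18)
  D2: (-12, -7, 19) + (0, 1, -1) = (-12, -6, 18)
  D3: (-12, -7, 19) + (-1, 1, 0) = (-13, -6, 19)
  D4: (-12, -7, 19) + (-1, 0, 1) = (-13, -7, 20)
  D5: (-12, -7, 19) + (0, -1, 1) = (-12, -8, 20)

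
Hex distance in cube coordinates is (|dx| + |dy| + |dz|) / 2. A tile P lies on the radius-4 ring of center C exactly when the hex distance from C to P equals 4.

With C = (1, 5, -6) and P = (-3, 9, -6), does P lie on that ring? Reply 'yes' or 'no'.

Answer: yes

Derivation:
|px - cx| = |-3 - 1| = 4
|py - cy| = |9 - 5| = 4
|pz - cz| = |-6 - (-6)| = 0
distance = (4+4+0)/2 = 8/2 = 4
radius = 4; distance == radius -> yes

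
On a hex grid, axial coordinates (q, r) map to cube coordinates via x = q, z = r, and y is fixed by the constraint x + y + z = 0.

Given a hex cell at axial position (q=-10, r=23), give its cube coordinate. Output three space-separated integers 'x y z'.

x = q = -10
z = r = 23
y = -x - z = -(-10) - (23) = -13

Answer: -10 -13 23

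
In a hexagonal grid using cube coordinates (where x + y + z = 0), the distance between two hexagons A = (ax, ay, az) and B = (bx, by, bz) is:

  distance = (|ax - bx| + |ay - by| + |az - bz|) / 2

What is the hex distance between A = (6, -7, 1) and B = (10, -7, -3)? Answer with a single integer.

Answer: 4

Derivation:
|ax - bx| = |6 - 10| = 4
|ay - by| = |-7 - (-7)| = 0
|az - bz| = |1 - (-3)| = 4
distance = (4 + 0 + 4) / 2 = 8 / 2 = 4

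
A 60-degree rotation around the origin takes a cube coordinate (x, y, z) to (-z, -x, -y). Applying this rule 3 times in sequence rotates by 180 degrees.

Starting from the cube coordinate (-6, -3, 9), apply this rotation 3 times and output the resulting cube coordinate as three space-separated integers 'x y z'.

Start: (-6, -3, 9)
Step 1: (-6, -3, 9) -> (-(9), -(-6), -(-3)) = (-9, 6, 3)
Step 2: (-9, 6, 3) -> (-(3), -(-9), -(6)) = (-3, 9, -6)
Step 3: (-3, 9, -6) -> (-(-6), -(-3), -(9)) = (6, 3, -9)

Answer: 6 3 -9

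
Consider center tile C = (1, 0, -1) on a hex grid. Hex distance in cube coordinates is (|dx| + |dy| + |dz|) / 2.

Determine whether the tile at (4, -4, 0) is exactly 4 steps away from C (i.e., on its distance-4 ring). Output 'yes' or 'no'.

Answer: yes

Derivation:
|px - cx| = |4 - 1| = 3
|py - cy| = |-4 - 0| = 4
|pz - cz| = |0 - (-1)| = 1
distance = (3+4+1)/2 = 8/2 = 4
radius = 4; distance == radius -> yes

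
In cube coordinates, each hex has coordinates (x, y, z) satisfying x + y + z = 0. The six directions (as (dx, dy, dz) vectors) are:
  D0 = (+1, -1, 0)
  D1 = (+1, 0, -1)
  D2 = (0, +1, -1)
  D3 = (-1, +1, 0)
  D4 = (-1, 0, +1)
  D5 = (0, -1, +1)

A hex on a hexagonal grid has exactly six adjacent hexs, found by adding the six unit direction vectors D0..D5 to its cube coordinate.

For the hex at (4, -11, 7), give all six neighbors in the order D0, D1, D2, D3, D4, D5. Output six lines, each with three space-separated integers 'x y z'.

Answer: 5 -12 7
5 -11 6
4 -10 6
3 -10 7
3 -11 8
4 -12 8

Derivation:
Center: (4, -11, 7). Add each direction:
  D0: (4, -11, 7) + (1, -1, 0) = (5, -12, 7)
  D1: (4, -11, 7) + (1, 0, -1) = (5, -11, 6)
  D2: (4, -11, 7) + (0, 1, -1) = (4, -10, 6)
  D3: (4, -11, 7) + (-1, 1, 0) = (3, -10, 7)
  D4: (4, -11, 7) + (-1, 0, 1) = (3, -11, 8)
  D5: (4, -11, 7) + (0, -1, 1) = (4, -12, 8)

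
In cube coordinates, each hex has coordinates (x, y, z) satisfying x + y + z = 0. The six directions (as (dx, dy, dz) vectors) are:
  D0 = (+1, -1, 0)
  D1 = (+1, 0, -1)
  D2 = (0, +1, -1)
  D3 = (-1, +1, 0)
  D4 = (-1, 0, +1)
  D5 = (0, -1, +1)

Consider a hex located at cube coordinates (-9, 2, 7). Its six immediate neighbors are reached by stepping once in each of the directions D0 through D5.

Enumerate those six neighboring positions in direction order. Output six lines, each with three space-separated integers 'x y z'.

Answer: -8 1 7
-8 2 6
-9 3 6
-10 3 7
-10 2 8
-9 1 8

Derivation:
Center: (-9, 2, 7). Add each direction:
  D0: (-9, 2, 7) + (1, -1, 0) = (-8, 1, 7)
  D1: (-9, 2, 7) + (1, 0, -1) = (-8, 2, 6)
  D2: (-9, 2, 7) + (0, 1, -1) = (-9, 3, 6)
  D3: (-9, 2, 7) + (-1, 1, 0) = (-10, 3, 7)
  D4: (-9, 2, 7) + (-1, 0, 1) = (-10, 2, 8)
  D5: (-9, 2, 7) + (0, -1, 1) = (-9, 1, 8)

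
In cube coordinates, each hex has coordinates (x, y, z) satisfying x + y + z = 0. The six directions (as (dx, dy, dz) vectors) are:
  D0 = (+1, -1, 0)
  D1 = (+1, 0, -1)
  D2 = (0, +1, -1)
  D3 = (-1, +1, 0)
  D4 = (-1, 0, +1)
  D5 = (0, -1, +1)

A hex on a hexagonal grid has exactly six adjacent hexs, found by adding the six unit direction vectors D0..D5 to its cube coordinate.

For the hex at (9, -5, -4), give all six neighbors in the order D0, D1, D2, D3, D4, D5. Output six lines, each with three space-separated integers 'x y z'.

Answer: 10 -6 -4
10 -5 -5
9 -4 -5
8 -4 -4
8 -5 -3
9 -6 -3

Derivation:
Center: (9, -5, -4). Add each direction:
  D0: (9, -5, -4) + (1, -1, 0) = (10, -6, -4)
  D1: (9, -5, -4) + (1, 0, -1) = (10, -5, -5)
  D2: (9, -5, -4) + (0, 1, -1) = (9, -4, -5)
  D3: (9, -5, -4) + (-1, 1, 0) = (8, -4, -4)
  D4: (9, -5, -4) + (-1, 0, 1) = (8, -5, -3)
  D5: (9, -5, -4) + (0, -1, 1) = (9, -6, -3)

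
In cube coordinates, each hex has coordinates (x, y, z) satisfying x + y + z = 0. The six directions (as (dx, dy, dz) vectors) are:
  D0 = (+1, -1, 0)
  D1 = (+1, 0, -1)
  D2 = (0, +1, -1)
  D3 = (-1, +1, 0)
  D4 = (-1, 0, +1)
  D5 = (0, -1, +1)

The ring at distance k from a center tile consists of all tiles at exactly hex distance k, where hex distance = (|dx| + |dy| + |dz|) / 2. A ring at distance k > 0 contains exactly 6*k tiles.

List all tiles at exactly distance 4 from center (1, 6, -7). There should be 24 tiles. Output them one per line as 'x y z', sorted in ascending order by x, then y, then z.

Walk ring at distance 4 from (1, 6, -7):
Start at center + D4*4 = (-3, 6, -3)
  hex 0: (-3, 6, -3)
  hex 1: (-2, 5, -3)
  hex 2: (-1, 4, -3)
  hex 3: (0, 3, -3)
  hex 4: (1, 2, -3)
  hex 5: (2, 2, -4)
  hex 6: (3, 2, -5)
  hex 7: (4, 2, -6)
  hex 8: (5, 2, -7)
  hex 9: (5, 3, -8)
  hex 10: (5, 4, -9)
  hex 11: (5, 5, -10)
  hex 12: (5, 6, -11)
  hex 13: (4, 7, -11)
  hex 14: (3, 8, -11)
  hex 15: (2, 9, -11)
  hex 16: (1, 10, -11)
  hex 17: (0, 10, -10)
  hex 18: (-1, 10, -9)
  hex 19: (-2, 10, -8)
  hex 20: (-3, 10, -7)
  hex 21: (-3, 9, -6)
  hex 22: (-3, 8, -5)
  hex 23: (-3, 7, -4)
Sorted: 24 hexes.

Answer: -3 6 -3
-3 7 -4
-3 8 -5
-3 9 -6
-3 10 -7
-2 5 -3
-2 10 -8
-1 4 -3
-1 10 -9
0 3 -3
0 10 -10
1 2 -3
1 10 -11
2 2 -4
2 9 -11
3 2 -5
3 8 -11
4 2 -6
4 7 -11
5 2 -7
5 3 -8
5 4 -9
5 5 -10
5 6 -11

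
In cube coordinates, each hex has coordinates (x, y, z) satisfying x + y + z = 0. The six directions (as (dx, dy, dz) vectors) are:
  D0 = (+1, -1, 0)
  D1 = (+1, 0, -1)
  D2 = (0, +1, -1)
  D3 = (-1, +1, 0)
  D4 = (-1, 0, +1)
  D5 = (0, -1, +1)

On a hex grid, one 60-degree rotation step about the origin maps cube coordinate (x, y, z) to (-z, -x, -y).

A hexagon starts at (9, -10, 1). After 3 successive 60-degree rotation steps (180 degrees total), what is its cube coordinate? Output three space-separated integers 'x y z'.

Start: (9, -10, 1)
Step 1: (9, -10, 1) -> (-(1), -(9), -(-10)) = (-1, -9, 10)
Step 2: (-1, -9, 10) -> (-(10), -(-1), -(-9)) = (-10, 1, 9)
Step 3: (-10, 1, 9) -> (-(9), -(-10), -(1)) = (-9, 10, -1)

Answer: -9 10 -1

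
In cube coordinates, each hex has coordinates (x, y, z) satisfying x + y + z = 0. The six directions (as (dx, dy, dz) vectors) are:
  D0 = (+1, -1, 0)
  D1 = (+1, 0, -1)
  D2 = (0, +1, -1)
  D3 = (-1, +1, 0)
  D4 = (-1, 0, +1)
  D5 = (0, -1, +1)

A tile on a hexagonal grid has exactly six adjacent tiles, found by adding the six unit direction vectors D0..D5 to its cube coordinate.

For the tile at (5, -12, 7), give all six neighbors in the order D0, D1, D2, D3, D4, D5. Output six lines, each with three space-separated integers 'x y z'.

Center: (5, -12, 7). Add each direction:
  D0: (5, -12, 7) + (1, -1, 0) = (6, -13, 7)
  D1: (5, -12, 7) + (1, 0, -1) = (6, -12, 6)
  D2: (5, -12, 7) + (0, 1, -1) = (5, -11, 6)
  D3: (5, -12, 7) + (-1, 1, 0) = (4, -11, 7)
  D4: (5, -12, 7) + (-1, 0, 1) = (4, -12, 8)
  D5: (5, -12, 7) + (0, -1, 1) = (5, -13, 8)

Answer: 6 -13 7
6 -12 6
5 -11 6
4 -11 7
4 -12 8
5 -13 8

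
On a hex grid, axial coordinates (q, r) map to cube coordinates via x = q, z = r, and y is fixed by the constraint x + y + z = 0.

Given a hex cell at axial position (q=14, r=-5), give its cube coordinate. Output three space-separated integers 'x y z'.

Answer: 14 -9 -5

Derivation:
x = q = 14
z = r = -5
y = -x - z = -(14) - (-5) = -9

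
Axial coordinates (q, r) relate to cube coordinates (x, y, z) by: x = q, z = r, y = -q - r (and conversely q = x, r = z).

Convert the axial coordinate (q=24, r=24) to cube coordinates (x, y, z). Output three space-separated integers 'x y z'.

Answer: 24 -48 24

Derivation:
x = q = 24
z = r = 24
y = -x - z = -(24) - (24) = -48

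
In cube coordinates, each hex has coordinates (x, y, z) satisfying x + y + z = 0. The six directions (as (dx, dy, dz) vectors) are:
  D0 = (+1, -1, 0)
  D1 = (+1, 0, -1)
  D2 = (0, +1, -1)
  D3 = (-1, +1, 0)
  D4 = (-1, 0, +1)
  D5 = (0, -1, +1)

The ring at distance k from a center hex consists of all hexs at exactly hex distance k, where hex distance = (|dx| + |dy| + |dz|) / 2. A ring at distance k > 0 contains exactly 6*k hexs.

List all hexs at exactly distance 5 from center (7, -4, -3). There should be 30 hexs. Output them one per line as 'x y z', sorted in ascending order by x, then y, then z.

Answer: 2 -4 2
2 -3 1
2 -2 0
2 -1 -1
2 0 -2
2 1 -3
3 -5 2
3 1 -4
4 -6 2
4 1 -5
5 -7 2
5 1 -6
6 -8 2
6 1 -7
7 -9 2
7 1 -8
8 -9 1
8 0 -8
9 -9 0
9 -1 -8
10 -9 -1
10 -2 -8
11 -9 -2
11 -3 -8
12 -9 -3
12 -8 -4
12 -7 -5
12 -6 -6
12 -5 -7
12 -4 -8

Derivation:
Walk ring at distance 5 from (7, -4, -3):
Start at center + D4*5 = (2, -4, 2)
  hex 0: (2, -4, 2)
  hex 1: (3, -5, 2)
  hex 2: (4, -6, 2)
  hex 3: (5, -7, 2)
  hex 4: (6, -8, 2)
  hex 5: (7, -9, 2)
  hex 6: (8, -9, 1)
  hex 7: (9, -9, 0)
  hex 8: (10, -9, -1)
  hex 9: (11, -9, -2)
  hex 10: (12, -9, -3)
  hex 11: (12, -8, -4)
  hex 12: (12, -7, -5)
  hex 13: (12, -6, -6)
  hex 14: (12, -5, -7)
  hex 15: (12, -4, -8)
  hex 16: (11, -3, -8)
  hex 17: (10, -2, -8)
  hex 18: (9, -1, -8)
  hex 19: (8, 0, -8)
  hex 20: (7, 1, -8)
  hex 21: (6, 1, -7)
  hex 22: (5, 1, -6)
  hex 23: (4, 1, -5)
  hex 24: (3, 1, -4)
  hex 25: (2, 1, -3)
  hex 26: (2, 0, -2)
  hex 27: (2, -1, -1)
  hex 28: (2, -2, 0)
  hex 29: (2, -3, 1)
Sorted: 30 hexes.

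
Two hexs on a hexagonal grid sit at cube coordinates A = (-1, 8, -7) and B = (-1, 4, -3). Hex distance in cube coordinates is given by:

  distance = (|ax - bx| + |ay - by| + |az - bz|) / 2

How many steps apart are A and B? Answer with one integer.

Answer: 4

Derivation:
|ax - bx| = |-1 - (-1)| = 0
|ay - by| = |8 - 4| = 4
|az - bz| = |-7 - (-3)| = 4
distance = (0 + 4 + 4) / 2 = 8 / 2 = 4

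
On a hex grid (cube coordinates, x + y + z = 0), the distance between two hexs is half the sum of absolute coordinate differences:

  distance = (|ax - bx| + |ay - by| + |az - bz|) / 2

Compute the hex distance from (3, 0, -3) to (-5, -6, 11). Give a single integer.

Answer: 14

Derivation:
|ax - bx| = |3 - (-5)| = 8
|ay - by| = |0 - (-6)| = 6
|az - bz| = |-3 - 11| = 14
distance = (8 + 6 + 14) / 2 = 28 / 2 = 14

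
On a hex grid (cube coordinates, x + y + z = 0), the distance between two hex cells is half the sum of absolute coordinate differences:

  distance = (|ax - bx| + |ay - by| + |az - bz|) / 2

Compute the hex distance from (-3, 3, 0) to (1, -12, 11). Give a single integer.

Answer: 15

Derivation:
|ax - bx| = |-3 - 1| = 4
|ay - by| = |3 - (-12)| = 15
|az - bz| = |0 - 11| = 11
distance = (4 + 15 + 11) / 2 = 30 / 2 = 15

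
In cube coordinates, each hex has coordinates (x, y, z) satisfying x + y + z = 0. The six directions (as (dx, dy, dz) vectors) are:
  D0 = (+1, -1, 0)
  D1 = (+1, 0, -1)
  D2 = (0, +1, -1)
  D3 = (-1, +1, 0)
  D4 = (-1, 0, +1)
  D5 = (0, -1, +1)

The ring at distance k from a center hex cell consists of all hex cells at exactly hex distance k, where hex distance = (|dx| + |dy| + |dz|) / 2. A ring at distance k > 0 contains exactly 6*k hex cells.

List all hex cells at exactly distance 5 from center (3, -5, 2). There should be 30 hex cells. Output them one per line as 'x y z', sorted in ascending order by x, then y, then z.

Walk ring at distance 5 from (3, -5, 2):
Start at center + D4*5 = (-2, -5, 7)
  hex 0: (-2, -5, 7)
  hex 1: (-1, -6, 7)
  hex 2: (0, -7, 7)
  hex 3: (1, -8, 7)
  hex 4: (2, -9, 7)
  hex 5: (3, -10, 7)
  hex 6: (4, -10, 6)
  hex 7: (5, -10, 5)
  hex 8: (6, -10, 4)
  hex 9: (7, -10, 3)
  hex 10: (8, -10, 2)
  hex 11: (8, -9, 1)
  hex 12: (8, -8, 0)
  hex 13: (8, -7, -1)
  hex 14: (8, -6, -2)
  hex 15: (8, -5, -3)
  hex 16: (7, -4, -3)
  hex 17: (6, -3, -3)
  hex 18: (5, -2, -3)
  hex 19: (4, -1, -3)
  hex 20: (3, 0, -3)
  hex 21: (2, 0, -2)
  hex 22: (1, 0, -1)
  hex 23: (0, 0, 0)
  hex 24: (-1, 0, 1)
  hex 25: (-2, 0, 2)
  hex 26: (-2, -1, 3)
  hex 27: (-2, -2, 4)
  hex 28: (-2, -3, 5)
  hex 29: (-2, -4, 6)
Sorted: 30 hexes.

Answer: -2 -5 7
-2 -4 6
-2 -3 5
-2 -2 4
-2 -1 3
-2 0 2
-1 -6 7
-1 0 1
0 -7 7
0 0 0
1 -8 7
1 0 -1
2 -9 7
2 0 -2
3 -10 7
3 0 -3
4 -10 6
4 -1 -3
5 -10 5
5 -2 -3
6 -10 4
6 -3 -3
7 -10 3
7 -4 -3
8 -10 2
8 -9 1
8 -8 0
8 -7 -1
8 -6 -2
8 -5 -3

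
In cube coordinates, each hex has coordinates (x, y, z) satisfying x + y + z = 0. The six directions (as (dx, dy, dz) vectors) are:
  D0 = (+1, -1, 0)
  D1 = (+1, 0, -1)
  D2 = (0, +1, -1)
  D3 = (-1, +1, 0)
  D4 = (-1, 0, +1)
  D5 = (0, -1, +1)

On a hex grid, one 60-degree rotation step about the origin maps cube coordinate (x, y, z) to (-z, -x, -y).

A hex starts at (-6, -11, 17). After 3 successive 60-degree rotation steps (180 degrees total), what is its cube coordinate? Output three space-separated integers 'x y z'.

Start: (-6, -11, 17)
Step 1: (-6, -11, 17) -> (-(17), -(-6), -(-11)) = (-17, 6, 11)
Step 2: (-17, 6, 11) -> (-(11), -(-17), -(6)) = (-11, 17, -6)
Step 3: (-11, 17, -6) -> (-(-6), -(-11), -(17)) = (6, 11, -17)

Answer: 6 11 -17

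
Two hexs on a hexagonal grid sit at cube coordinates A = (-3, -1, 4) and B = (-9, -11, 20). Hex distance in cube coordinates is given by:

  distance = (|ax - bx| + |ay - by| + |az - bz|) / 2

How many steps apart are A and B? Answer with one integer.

Answer: 16

Derivation:
|ax - bx| = |-3 - (-9)| = 6
|ay - by| = |-1 - (-11)| = 10
|az - bz| = |4 - 20| = 16
distance = (6 + 10 + 16) / 2 = 32 / 2 = 16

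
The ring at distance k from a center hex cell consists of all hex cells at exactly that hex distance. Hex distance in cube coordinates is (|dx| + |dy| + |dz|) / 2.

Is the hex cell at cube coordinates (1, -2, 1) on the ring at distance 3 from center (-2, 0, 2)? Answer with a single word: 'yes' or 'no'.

|px - cx| = |1 - (-2)| = 3
|py - cy| = |-2 - 0| = 2
|pz - cz| = |1 - 2| = 1
distance = (3+2+1)/2 = 6/2 = 3
radius = 3; distance == radius -> yes

Answer: yes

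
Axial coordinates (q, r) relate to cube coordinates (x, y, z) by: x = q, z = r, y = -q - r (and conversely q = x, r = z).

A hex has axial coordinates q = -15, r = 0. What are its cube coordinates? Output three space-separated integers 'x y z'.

x = q = -15
z = r = 0
y = -x - z = -(-15) - (0) = 15

Answer: -15 15 0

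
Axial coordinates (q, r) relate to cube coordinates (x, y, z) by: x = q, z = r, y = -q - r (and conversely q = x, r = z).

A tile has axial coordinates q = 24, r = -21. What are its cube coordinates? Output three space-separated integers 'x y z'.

x = q = 24
z = r = -21
y = -x - z = -(24) - (-21) = -3

Answer: 24 -3 -21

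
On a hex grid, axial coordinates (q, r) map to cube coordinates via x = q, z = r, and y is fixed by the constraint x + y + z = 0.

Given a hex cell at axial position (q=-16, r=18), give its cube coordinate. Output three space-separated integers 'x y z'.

x = q = -16
z = r = 18
y = -x - z = -(-16) - (18) = -2

Answer: -16 -2 18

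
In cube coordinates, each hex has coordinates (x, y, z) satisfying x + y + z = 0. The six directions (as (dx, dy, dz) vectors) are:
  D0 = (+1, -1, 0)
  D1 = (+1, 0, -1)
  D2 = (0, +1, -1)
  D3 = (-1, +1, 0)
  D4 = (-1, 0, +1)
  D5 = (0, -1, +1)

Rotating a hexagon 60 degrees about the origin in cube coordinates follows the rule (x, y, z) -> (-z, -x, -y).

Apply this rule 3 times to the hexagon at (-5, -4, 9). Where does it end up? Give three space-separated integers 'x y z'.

Answer: 5 4 -9

Derivation:
Start: (-5, -4, 9)
Step 1: (-5, -4, 9) -> (-(9), -(-5), -(-4)) = (-9, 5, 4)
Step 2: (-9, 5, 4) -> (-(4), -(-9), -(5)) = (-4, 9, -5)
Step 3: (-4, 9, -5) -> (-(-5), -(-4), -(9)) = (5, 4, -9)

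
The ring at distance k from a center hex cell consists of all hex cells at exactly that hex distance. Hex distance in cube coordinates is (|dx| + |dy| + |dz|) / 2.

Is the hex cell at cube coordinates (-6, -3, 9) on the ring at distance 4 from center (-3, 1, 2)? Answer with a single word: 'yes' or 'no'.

|px - cx| = |-6 - (-3)| = 3
|py - cy| = |-3 - 1| = 4
|pz - cz| = |9 - 2| = 7
distance = (3+4+7)/2 = 14/2 = 7
radius = 4; distance != radius -> no

Answer: no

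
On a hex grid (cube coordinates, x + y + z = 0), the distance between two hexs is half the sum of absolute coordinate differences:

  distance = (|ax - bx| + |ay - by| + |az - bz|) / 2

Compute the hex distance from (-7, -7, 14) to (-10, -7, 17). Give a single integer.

|ax - bx| = |-7 - (-10)| = 3
|ay - by| = |-7 - (-7)| = 0
|az - bz| = |14 - 17| = 3
distance = (3 + 0 + 3) / 2 = 6 / 2 = 3

Answer: 3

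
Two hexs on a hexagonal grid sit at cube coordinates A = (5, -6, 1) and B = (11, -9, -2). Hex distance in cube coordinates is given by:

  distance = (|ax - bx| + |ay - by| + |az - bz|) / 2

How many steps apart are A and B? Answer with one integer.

|ax - bx| = |5 - 11| = 6
|ay - by| = |-6 - (-9)| = 3
|az - bz| = |1 - (-2)| = 3
distance = (6 + 3 + 3) / 2 = 12 / 2 = 6

Answer: 6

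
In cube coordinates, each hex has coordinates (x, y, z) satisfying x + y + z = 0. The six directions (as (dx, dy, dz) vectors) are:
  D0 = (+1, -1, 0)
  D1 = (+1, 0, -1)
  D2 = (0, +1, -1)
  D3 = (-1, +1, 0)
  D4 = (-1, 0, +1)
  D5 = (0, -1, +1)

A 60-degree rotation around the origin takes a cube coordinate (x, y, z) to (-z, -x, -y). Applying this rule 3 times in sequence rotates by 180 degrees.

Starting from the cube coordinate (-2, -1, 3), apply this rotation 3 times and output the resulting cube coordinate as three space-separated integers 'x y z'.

Start: (-2, -1, 3)
Step 1: (-2, -1, 3) -> (-(3), -(-2), -(-1)) = (-3, 2, 1)
Step 2: (-3, 2, 1) -> (-(1), -(-3), -(2)) = (-1, 3, -2)
Step 3: (-1, 3, -2) -> (-(-2), -(-1), -(3)) = (2, 1, -3)

Answer: 2 1 -3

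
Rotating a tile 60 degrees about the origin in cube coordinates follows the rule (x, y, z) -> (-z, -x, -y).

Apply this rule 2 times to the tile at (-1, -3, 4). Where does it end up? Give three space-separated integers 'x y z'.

Answer: -3 4 -1

Derivation:
Start: (-1, -3, 4)
Step 1: (-1, -3, 4) -> (-(4), -(-1), -(-3)) = (-4, 1, 3)
Step 2: (-4, 1, 3) -> (-(3), -(-4), -(1)) = (-3, 4, -1)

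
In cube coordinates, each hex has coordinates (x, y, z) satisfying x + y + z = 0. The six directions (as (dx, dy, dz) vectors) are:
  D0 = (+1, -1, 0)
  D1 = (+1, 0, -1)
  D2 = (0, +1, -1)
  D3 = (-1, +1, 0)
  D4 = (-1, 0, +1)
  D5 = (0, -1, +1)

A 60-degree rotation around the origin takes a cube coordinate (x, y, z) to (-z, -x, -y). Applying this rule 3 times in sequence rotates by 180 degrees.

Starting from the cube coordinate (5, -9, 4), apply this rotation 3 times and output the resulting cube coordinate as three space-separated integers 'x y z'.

Answer: -5 9 -4

Derivation:
Start: (5, -9, 4)
Step 1: (5, -9, 4) -> (-(4), -(5), -(-9)) = (-4, -5, 9)
Step 2: (-4, -5, 9) -> (-(9), -(-4), -(-5)) = (-9, 4, 5)
Step 3: (-9, 4, 5) -> (-(5), -(-9), -(4)) = (-5, 9, -4)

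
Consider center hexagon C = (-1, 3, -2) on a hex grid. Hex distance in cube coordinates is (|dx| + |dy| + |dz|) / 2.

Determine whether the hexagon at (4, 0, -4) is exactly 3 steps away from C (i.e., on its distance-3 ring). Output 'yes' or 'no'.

|px - cx| = |4 - (-1)| = 5
|py - cy| = |0 - 3| = 3
|pz - cz| = |-4 - (-2)| = 2
distance = (5+3+2)/2 = 10/2 = 5
radius = 3; distance != radius -> no

Answer: no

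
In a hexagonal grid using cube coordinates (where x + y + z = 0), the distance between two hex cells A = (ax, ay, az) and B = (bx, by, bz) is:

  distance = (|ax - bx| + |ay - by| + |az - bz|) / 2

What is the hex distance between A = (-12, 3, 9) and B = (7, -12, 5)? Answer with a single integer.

|ax - bx| = |-12 - 7| = 19
|ay - by| = |3 - (-12)| = 15
|az - bz| = |9 - 5| = 4
distance = (19 + 15 + 4) / 2 = 38 / 2 = 19

Answer: 19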